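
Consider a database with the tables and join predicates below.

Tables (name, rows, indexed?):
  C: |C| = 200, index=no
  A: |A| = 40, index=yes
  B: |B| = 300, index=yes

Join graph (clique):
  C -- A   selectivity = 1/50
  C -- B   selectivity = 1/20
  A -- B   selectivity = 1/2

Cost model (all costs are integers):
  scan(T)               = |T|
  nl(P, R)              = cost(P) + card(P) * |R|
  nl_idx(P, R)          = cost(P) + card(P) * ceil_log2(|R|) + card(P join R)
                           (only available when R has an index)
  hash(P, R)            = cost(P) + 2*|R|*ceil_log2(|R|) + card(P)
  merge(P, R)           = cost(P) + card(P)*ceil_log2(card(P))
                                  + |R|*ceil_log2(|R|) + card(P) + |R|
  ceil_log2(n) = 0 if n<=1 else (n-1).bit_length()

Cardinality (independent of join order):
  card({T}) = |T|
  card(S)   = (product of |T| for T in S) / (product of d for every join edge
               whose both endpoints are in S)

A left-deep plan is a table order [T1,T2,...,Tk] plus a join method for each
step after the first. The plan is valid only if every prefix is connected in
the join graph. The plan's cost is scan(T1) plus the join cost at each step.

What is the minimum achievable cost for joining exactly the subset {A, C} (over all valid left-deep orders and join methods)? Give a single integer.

Selinger DP over subsets of {A,C}:
  {C}: scan cost=200, card=200
  {A}: scan cost=40, card=40
  {AC}: card=160; try (A,hash)→880, (A,nl_idx)→1560, (C,merge)→2120, (A,merge)→2280, (C,hash)→3280, (C,nl)→8040 …(+1); best=880 via (A,hash)

880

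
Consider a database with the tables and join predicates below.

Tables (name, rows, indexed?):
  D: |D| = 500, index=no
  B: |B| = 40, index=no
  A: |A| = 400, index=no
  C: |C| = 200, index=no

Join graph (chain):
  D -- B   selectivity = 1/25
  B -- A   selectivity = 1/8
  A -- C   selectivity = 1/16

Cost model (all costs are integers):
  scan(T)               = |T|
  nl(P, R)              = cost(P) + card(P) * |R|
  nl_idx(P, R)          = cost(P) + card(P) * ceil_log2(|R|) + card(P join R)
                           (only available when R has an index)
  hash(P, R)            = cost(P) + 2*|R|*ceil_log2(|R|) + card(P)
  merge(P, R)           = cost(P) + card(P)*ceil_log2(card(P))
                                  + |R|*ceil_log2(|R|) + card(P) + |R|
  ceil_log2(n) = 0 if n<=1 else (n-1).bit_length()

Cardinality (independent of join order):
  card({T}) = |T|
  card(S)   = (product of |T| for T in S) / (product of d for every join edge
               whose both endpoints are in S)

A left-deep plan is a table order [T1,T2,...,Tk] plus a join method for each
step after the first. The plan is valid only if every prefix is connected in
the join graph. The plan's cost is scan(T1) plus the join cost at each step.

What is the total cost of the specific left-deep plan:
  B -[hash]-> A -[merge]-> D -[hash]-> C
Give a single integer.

step 1: scan B: cost=40, card=40
step 2: join A via hash
    card(P join A) = 40*400/(8) = 2000
    cost = 40 + 2*400*9 + 40 = 7280
step 3: join D via merge
    card(P join D) = 2000*500/(25) = 40000
    cost = 7280 + 2000*11 + 500*9 + 2000 + 500 = 36280
step 4: join C via hash
    card(P join C) = 40000*200/(16) = 500000
    cost = 36280 + 2*200*8 + 40000 = 79480

79480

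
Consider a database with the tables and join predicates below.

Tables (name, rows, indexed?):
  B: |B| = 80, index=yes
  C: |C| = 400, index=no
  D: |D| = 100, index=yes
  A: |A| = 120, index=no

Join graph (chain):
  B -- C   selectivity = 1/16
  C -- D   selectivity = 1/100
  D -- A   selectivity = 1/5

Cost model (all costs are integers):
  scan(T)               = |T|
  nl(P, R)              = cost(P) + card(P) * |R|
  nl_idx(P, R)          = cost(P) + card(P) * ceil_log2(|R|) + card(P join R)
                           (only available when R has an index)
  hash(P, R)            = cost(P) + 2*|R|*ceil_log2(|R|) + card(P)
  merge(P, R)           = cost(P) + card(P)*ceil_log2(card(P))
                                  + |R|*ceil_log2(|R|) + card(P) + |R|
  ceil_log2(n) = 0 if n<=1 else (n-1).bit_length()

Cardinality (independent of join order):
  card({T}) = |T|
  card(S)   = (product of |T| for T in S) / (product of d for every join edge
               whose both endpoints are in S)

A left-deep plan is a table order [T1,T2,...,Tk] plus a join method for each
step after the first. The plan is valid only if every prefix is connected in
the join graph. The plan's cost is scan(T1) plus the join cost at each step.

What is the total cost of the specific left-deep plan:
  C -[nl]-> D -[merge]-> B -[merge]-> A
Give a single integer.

70000

step 1: scan C: cost=400, card=400
step 2: join D via nl
    card(P join D) = 400*100/(100) = 400
    cost = 400 + 400*100 = 40400
step 3: join B via merge
    card(P join B) = 400*80/(16) = 2000
    cost = 40400 + 400*9 + 80*7 + 400 + 80 = 45040
step 4: join A via merge
    card(P join A) = 2000*120/(5) = 48000
    cost = 45040 + 2000*11 + 120*7 + 2000 + 120 = 70000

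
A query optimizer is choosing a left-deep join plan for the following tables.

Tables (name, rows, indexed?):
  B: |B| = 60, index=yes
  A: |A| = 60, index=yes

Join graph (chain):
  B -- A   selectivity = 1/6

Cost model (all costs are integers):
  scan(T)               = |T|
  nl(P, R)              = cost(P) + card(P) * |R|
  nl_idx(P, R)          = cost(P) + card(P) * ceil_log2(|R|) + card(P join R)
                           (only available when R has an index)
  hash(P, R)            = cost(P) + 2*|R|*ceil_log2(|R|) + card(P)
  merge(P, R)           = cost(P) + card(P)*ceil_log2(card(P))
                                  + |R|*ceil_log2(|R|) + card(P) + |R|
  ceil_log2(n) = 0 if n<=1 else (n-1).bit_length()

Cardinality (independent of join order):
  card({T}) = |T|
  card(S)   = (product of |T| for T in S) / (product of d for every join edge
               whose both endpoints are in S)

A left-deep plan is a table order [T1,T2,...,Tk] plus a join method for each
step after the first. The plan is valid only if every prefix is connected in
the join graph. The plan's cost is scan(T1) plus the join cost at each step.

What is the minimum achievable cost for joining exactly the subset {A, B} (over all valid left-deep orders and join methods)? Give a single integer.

Selinger DP over subsets of {A,B}:
  {B}: scan cost=60, card=60
  {A}: scan cost=60, card=60
  {AB}: card=600; try (B,hash)→840, (A,hash)→840, (B,merge)→900, (A,merge)→900, (B,nl_idx)→1020, (A,nl_idx)→1020 …(+2); best=840 via (B,hash)

840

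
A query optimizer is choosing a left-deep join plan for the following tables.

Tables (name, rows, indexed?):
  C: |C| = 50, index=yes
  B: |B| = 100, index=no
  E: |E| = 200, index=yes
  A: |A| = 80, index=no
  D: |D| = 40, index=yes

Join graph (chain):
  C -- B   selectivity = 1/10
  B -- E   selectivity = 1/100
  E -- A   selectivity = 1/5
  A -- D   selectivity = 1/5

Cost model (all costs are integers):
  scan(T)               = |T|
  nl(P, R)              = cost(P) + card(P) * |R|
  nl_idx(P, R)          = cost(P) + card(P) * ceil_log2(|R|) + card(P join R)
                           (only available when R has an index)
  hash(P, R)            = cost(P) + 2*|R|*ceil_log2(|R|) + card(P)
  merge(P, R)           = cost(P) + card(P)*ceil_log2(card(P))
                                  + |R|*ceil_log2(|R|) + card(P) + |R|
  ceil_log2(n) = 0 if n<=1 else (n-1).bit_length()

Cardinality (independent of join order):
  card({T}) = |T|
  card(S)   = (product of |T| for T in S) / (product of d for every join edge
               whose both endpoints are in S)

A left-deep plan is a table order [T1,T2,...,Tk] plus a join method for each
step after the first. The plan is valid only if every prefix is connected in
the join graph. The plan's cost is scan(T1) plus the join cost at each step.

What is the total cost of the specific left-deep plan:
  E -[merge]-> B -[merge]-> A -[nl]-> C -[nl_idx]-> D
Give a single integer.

389240

step 1: scan E: cost=200, card=200
step 2: join B via merge
    card(P join B) = 200*100/(100) = 200
    cost = 200 + 200*8 + 100*7 + 200 + 100 = 2800
step 3: join A via merge
    card(P join A) = 200*80/(5) = 3200
    cost = 2800 + 200*8 + 80*7 + 200 + 80 = 5240
step 4: join C via nl
    card(P join C) = 3200*50/(10) = 16000
    cost = 5240 + 3200*50 = 165240
step 5: join D via nl_idx
    card(P join D) = 16000*40/(5) = 128000
    cost = 165240 + 16000*6 + 128000 = 389240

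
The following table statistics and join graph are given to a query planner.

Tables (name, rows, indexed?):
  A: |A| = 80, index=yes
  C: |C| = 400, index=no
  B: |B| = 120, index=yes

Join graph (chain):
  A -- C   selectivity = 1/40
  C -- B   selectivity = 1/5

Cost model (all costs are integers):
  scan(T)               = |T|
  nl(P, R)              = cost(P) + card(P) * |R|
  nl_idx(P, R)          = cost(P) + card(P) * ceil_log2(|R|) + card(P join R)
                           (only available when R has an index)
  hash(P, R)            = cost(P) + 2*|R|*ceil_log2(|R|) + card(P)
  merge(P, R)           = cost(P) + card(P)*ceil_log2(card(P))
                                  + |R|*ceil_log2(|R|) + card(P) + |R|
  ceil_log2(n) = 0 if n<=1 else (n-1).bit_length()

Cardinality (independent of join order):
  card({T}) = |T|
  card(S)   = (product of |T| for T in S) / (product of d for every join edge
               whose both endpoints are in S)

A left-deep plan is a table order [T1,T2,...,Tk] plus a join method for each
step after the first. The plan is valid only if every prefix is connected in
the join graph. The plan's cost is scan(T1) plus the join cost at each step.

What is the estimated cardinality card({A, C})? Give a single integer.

Tables in S: A(80), C(400)
Edges inside S: A-C(d=40)
numerator = 80 * 400 = 32000
denominator = 40 = 40
card(S) = 32000 / 40 = 800

800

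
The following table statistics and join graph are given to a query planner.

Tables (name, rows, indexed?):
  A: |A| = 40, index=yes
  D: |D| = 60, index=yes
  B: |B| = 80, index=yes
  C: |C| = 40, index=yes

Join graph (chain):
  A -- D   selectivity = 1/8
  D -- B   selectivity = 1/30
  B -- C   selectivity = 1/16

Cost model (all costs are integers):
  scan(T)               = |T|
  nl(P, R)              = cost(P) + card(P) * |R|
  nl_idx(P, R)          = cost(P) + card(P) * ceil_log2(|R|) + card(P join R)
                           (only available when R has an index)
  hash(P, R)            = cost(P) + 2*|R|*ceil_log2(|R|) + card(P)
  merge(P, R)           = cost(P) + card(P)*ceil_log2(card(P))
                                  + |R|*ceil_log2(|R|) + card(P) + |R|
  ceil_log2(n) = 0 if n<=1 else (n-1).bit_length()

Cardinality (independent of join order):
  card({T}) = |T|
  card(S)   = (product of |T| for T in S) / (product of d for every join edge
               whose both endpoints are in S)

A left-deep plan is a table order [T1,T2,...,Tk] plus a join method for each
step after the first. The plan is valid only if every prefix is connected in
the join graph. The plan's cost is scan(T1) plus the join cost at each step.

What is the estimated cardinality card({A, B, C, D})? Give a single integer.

Tables in S: A(40), B(80), C(40), D(60)
Edges inside S: A-D(d=8), D-B(d=30), B-C(d=16)
numerator = 40 * 80 * 40 * 60 = 7680000
denominator = 8 * 30 * 16 = 3840
card(S) = 7680000 / 3840 = 2000

2000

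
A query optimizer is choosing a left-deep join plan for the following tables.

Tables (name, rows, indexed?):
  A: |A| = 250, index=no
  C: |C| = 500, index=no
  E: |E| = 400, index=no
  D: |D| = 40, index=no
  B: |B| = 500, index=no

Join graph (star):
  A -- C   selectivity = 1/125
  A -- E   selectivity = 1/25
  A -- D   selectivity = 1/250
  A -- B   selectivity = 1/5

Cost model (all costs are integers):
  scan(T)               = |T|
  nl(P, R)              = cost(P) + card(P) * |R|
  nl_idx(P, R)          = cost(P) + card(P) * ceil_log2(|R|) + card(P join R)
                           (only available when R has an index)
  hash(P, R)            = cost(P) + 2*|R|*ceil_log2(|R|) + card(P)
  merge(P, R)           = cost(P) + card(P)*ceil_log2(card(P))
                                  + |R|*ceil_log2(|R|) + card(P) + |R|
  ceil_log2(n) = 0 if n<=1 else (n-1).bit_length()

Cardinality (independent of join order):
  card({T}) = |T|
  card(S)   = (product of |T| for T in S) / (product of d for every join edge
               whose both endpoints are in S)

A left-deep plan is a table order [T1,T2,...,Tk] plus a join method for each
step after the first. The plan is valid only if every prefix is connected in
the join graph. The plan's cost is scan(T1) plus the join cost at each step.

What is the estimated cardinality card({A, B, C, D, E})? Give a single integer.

Tables in S: A(250), B(500), C(500), D(40), E(400)
Edges inside S: A-C(d=125), A-E(d=25), A-D(d=250), A-B(d=5)
numerator = 250 * 500 * 500 * 40 * 400 = 1000000000000
denominator = 125 * 25 * 250 * 5 = 3906250
card(S) = 1000000000000 / 3906250 = 256000

256000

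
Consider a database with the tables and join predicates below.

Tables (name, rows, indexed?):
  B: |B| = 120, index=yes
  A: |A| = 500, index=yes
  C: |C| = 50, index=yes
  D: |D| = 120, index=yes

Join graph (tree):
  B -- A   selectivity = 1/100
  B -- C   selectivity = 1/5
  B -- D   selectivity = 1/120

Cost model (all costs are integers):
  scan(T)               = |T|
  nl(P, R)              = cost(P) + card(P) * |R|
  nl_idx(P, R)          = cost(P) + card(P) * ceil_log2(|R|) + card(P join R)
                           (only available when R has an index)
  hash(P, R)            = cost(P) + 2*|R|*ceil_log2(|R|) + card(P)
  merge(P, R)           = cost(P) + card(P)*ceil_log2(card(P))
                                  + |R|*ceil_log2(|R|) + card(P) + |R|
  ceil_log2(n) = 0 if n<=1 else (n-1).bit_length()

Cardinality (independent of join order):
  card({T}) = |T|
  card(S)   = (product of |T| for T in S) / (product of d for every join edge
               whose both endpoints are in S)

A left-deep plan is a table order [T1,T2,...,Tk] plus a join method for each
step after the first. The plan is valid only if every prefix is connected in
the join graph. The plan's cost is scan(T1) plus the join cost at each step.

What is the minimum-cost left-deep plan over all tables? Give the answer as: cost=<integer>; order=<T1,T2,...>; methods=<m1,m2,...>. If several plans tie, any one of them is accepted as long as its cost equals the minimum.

cost=3960; order=B,D,A,C; methods=nl_idx,nl_idx,hash

Selinger DP (subsets sized 1..n):
  {B}: scan cost=120, card=120
  {A}: scan cost=500, card=500
  {C}: scan cost=50, card=50
  {D}: scan cost=120, card=120
  {AB}: card=600; try (A,nl_idx)→1800, (B,hash)→2680, (B,nl_idx)→4600, (A,merge)→6080, (B,merge)→6460, (A,hash)→9240 …(+2); best=1800 via (A,nl_idx)
  {BC}: card=1200; try (C,hash)→840, (B,merge)→1360, (C,merge)→1430, (B,nl_idx)→1600, (B,hash)→1780, (C,nl_idx)→2040 …(+2); best=840 via (C,hash)
  {BD}: card=120; try (D,nl_idx)→1080, (B,nl_idx)→1080, (D,hash)→1920, (B,hash)→1920, (D,merge)→2040, (B,merge)→2040 …(+2); best=1080 via (D,nl_idx)
  {ABC}: card=6000; try (C,hash)→3000, (C,merge)→8750, (A,hash)→11040, (C,nl_idx)→11400, (A,nl_idx)→17640, (A,merge)→20240 …(+2); best=3000 via (C,hash)
  {ABD}: card=600; try (A,nl_idx)→2760, (D,hash)→4080, (D,nl_idx)→6600, (A,merge)→7040, (D,merge)→9360, (A,hash)→10200 …(+2); best=2760 via (A,nl_idx)
  {BCD}: card=1200; try (C,hash)→1800, (C,merge)→2390, (C,nl_idx)→3000, (D,hash)→3720, (C,nl)→7080, (D,nl_idx)→10440 …(+2); best=1800 via (C,hash)
  {ABCD}: card=6000; try (C,hash)→3960, (C,merge)→9710, (D,hash)→10680, (A,hash)→12000, (C,nl_idx)→12360, (A,nl_idx)→18600 …(+6); best=3960 via (C,hash)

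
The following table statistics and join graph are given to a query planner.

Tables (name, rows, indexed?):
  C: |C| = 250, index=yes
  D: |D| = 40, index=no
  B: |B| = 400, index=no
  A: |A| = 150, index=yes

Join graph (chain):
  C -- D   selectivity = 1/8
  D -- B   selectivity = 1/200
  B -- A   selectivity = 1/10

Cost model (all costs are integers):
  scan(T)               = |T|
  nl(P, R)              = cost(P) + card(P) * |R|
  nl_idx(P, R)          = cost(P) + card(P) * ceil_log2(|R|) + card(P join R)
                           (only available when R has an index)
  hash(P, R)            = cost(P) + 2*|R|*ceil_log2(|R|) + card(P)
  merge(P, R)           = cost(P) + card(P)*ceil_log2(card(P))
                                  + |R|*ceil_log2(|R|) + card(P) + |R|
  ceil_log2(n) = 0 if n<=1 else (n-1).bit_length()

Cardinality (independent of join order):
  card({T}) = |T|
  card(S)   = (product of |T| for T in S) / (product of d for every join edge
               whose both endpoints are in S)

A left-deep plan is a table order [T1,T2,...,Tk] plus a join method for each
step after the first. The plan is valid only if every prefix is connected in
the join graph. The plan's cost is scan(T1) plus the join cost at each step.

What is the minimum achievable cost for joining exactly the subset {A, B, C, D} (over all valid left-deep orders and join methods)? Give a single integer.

8320

Selinger DP over subsets of {A,B,C,D}:
  {C}: scan cost=250, card=250
  {D}: scan cost=40, card=40
  {B}: scan cost=400, card=400
  {A}: scan cost=150, card=150
  {CD}: card=1250; try (D,hash)→980, (C,nl_idx)→1610, (C,merge)→2570, (D,merge)→2780, (C,hash)→4080, (C,nl)→10040 …(+1); best=980 via (D,hash)
  {BD}: card=80; try (D,hash)→1280, (B,merge)→4320, (D,merge)→4680, (B,hash)→7280, (B,nl)→16040, (D,nl)→16400; best=1280 via (D,hash)
  {AB}: card=6000; try (A,hash)→3200, (B,merge)→5500, (A,merge)→5750, (B,hash)→7500, (A,nl_idx)→9600, (B,nl)→60150 …(+1); best=3200 via (A,hash)
  {BCD}: card=2500; try (C,merge)→4170, (C,nl_idx)→4420, (C,hash)→5360, (B,hash)→9430, (B,merge)→19980, (C,nl)→21280 …(+1); best=4170 via (C,merge)
  {ABD}: card=1200; try (A,nl_idx)→3120, (A,merge)→3270, (A,hash)→3760, (D,hash)→9680, (A,nl)→13280, (D,merge)→87480 …(+1); best=3120 via (A,nl_idx)
  {ABCD}: card=37500; try (C,hash)→8320, (A,hash)→9070, (C,merge)→19770, (A,merge)→38020, (C,nl_idx)→50220, (A,nl_idx)→61670 …(+2); best=8320 via (C,hash)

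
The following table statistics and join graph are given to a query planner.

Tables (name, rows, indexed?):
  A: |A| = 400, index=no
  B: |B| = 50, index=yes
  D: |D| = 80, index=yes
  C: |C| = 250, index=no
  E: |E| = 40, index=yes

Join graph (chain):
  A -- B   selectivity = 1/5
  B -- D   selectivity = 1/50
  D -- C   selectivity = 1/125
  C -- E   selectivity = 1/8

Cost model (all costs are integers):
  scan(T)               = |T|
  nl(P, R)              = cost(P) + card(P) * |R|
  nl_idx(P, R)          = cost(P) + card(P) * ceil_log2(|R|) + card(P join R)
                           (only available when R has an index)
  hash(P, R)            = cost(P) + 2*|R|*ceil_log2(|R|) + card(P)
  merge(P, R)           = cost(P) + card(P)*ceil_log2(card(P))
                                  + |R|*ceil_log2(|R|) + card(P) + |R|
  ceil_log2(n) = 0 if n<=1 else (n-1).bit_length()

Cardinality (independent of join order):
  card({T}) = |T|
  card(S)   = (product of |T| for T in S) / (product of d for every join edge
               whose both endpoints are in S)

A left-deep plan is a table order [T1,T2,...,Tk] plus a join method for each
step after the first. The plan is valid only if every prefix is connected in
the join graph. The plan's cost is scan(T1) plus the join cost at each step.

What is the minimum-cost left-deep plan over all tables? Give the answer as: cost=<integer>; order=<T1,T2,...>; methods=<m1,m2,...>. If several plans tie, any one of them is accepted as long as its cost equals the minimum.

Selinger DP (subsets sized 1..n):
  {A}: scan cost=400, card=400
  {B}: scan cost=50, card=50
  {D}: scan cost=80, card=80
  {C}: scan cost=250, card=250
  {E}: scan cost=40, card=40
  {AB}: card=4000; try (B,hash)→1400, (A,merge)→4400, (B,merge)→4750, (B,nl_idx)→6800, (A,hash)→7300, (A,nl)→20050 …(+1); best=1400 via (B,hash)
  {BD}: card=80; try (D,nl_idx)→480, (B,nl_idx)→640, (B,hash)→760, (D,merge)→1040, (B,merge)→1070, (D,hash)→1220 …(+2); best=480 via (D,nl_idx)
  {CD}: card=160; try (D,hash)→1620, (D,nl_idx)→2160, (C,merge)→2970, (D,merge)→3140, (C,hash)→4160, (C,nl)→20080 …(+1); best=1620 via (D,hash)
  {CE}: card=1250; try (E,hash)→980, (C,merge)→2570, (E,merge)→2780, (E,nl_idx)→3000, (C,hash)→4080, (C,nl)→10040 …(+1); best=980 via (E,hash)
  {ABD}: card=6400; try (A,merge)→5120, (D,hash)→6520, (A,hash)→7760, (A,nl)→32480, (D,nl_idx)→35800, (D,merge)→54040 …(+1); best=5120 via (A,merge)
  {BCD}: card=160; try (B,hash)→2380, (B,nl_idx)→2740, (C,merge)→3370, (B,merge)→3410, (C,hash)→4560, (B,nl)→9620 …(+1); best=2380 via (B,hash)
  {CDE}: card=800; try (E,hash)→2260, (E,merge)→3340, (D,hash)→3350, (E,nl_idx)→3380, (E,nl)→8020, (D,nl_idx)→10530 …(+2); best=2260 via (E,hash)
  {ABCD}: card=12800; try (A,merge)→7820, (A,hash)→9740, (C,hash)→15520, (A,nl)→66380, (C,merge)→96970, (C,nl)→1605120; best=7820 via (A,merge)
  {BCDE}: card=800; try (E,hash)→3020, (B,hash)→3660, (E,merge)→4100, (E,nl_idx)→4140, (B,nl_idx)→7860, (E,nl)→8780 …(+2); best=3020 via (E,hash)
  {ABCDE}: card=64000; try (A,hash)→11020, (A,merge)→15820, (E,hash)→21100, (E,nl_idx)→148620, (E,merge)→200100, (A,nl)→323020 …(+1); best=11020 via (A,hash)

cost=11020; order=C,D,B,E,A; methods=hash,hash,hash,hash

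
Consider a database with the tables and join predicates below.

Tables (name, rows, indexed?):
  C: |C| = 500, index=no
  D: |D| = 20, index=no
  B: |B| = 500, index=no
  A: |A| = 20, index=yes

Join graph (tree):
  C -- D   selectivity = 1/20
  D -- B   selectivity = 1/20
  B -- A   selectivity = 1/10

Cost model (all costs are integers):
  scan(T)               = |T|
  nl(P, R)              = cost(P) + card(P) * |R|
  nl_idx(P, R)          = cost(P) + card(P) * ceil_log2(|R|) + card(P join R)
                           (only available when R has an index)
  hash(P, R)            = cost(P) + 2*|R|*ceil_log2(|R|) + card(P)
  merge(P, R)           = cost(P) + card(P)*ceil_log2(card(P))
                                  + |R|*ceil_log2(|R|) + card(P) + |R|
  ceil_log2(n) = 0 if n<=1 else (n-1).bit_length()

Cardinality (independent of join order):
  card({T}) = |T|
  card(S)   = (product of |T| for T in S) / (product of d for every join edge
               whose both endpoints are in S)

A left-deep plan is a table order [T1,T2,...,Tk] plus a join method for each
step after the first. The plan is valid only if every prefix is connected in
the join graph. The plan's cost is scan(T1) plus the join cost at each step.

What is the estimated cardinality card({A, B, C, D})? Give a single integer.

25000

Tables in S: A(20), B(500), C(500), D(20)
Edges inside S: C-D(d=20), D-B(d=20), B-A(d=10)
numerator = 20 * 500 * 500 * 20 = 100000000
denominator = 20 * 20 * 10 = 4000
card(S) = 100000000 / 4000 = 25000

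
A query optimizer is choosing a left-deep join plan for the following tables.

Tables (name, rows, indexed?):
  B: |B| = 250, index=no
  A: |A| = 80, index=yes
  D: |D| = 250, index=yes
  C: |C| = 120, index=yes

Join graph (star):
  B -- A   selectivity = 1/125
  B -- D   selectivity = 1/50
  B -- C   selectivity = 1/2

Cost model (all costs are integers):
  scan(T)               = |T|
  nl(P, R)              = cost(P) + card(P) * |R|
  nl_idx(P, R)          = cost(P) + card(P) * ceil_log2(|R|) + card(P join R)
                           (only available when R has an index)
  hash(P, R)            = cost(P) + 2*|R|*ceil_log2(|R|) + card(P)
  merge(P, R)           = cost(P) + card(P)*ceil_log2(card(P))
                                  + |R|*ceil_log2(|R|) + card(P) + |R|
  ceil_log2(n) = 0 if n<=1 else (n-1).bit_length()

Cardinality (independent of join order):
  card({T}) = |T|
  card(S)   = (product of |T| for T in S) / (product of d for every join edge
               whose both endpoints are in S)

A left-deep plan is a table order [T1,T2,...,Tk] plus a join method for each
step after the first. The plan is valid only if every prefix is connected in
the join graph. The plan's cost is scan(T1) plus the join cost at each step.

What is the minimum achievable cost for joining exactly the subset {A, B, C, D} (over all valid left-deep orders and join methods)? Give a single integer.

Selinger DP over subsets of {A,B,C,D}:
  {B}: scan cost=250, card=250
  {A}: scan cost=80, card=80
  {D}: scan cost=250, card=250
  {C}: scan cost=120, card=120
  {AB}: card=160; try (A,hash)→1620, (A,nl_idx)→2160, (B,merge)→2970, (A,merge)→3140, (B,hash)→4160, (B,nl)→20080 …(+1); best=1620 via (A,hash)
  {BD}: card=1250; try (D,nl_idx)→3500, (D,hash)→4500, (B,hash)→4500, (D,merge)→4750, (B,merge)→4750, (D,nl)→62750 …(+1); best=3500 via (D,nl_idx)
  {BC}: card=15000; try (C,hash)→2180, (B,merge)→3330, (C,merge)→3460, (B,hash)→4240, (C,nl_idx)→17000, (B,nl)→30120 …(+1); best=2180 via (C,hash)
  {ABD}: card=800; try (D,nl_idx)→3700, (D,merge)→5310, (D,hash)→5780, (A,hash)→5870, (A,nl_idx)→13050, (A,merge)→19140 …(+2); best=3700 via (D,nl_idx)
  {ABC}: card=9600; try (C,hash)→3460, (C,merge)→4020, (C,nl_idx)→12340, (A,hash)→18300, (C,nl)→20820, (A,nl_idx)→116780 …(+2); best=3460 via (C,hash)
  {BCD}: card=75000; try (C,hash)→6430, (C,merge)→19460, (D,hash)→21180, (C,nl_idx)→87250, (C,nl)→153500, (D,nl_idx)→197180 …(+2); best=6430 via (C,hash)
  {ABCD}: card=48000; try (C,hash)→6180, (C,merge)→13460, (D,hash)→17060, (C,nl_idx)→57300, (A,hash)→82550, (C,nl)→99700 …(+6); best=6180 via (C,hash)

6180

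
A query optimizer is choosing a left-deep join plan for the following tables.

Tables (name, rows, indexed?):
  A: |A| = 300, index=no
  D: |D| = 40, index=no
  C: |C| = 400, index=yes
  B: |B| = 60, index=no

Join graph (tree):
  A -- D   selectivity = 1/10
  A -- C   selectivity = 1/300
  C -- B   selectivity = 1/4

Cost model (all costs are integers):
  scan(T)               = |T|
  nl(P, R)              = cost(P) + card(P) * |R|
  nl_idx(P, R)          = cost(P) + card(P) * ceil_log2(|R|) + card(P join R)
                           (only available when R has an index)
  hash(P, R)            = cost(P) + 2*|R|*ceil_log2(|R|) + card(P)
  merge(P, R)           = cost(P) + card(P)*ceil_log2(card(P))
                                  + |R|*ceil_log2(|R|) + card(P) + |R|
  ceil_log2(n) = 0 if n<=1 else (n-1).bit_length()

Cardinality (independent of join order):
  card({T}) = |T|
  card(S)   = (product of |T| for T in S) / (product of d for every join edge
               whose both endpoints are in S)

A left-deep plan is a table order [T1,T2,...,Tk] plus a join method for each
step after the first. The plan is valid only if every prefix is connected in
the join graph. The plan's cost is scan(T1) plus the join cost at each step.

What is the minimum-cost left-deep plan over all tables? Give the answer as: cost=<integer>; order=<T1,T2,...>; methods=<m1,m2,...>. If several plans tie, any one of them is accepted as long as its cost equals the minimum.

cost=6600; order=A,C,D,B; methods=nl_idx,hash,hash

Selinger DP (subsets sized 1..n):
  {A}: scan cost=300, card=300
  {D}: scan cost=40, card=40
  {C}: scan cost=400, card=400
  {B}: scan cost=60, card=60
  {AD}: card=1200; try (D,hash)→1080, (A,merge)→3320, (D,merge)→3580, (A,hash)→5480, (A,nl)→12040, (D,nl)→12300; best=1080 via (D,hash)
  {AC}: card=400; try (C,nl_idx)→3400, (A,hash)→6200, (C,merge)→7300, (A,merge)→7400, (C,hash)→7800, (C,nl)→120300 …(+1); best=3400 via (C,nl_idx)
  {BC}: card=6000; try (B,hash)→1520, (C,merge)→4480, (B,merge)→4820, (C,nl_idx)→6600, (C,hash)→7320, (C,nl)→24060 …(+1); best=1520 via (B,hash)
  {ACD}: card=1600; try (D,hash)→4280, (D,merge)→7680, (C,hash)→9480, (C,nl_idx)→13480, (D,nl)→19400, (C,merge)→19480 …(+1); best=4280 via (D,hash)
  {ABC}: card=6000; try (B,hash)→4520, (B,merge)→7820, (A,hash)→12920, (B,nl)→27400, (A,merge)→88520, (A,nl)→1801520; best=4520 via (B,hash)
  {ABCD}: card=24000; try (B,hash)→6600, (D,hash)→11000, (B,merge)→23900, (D,merge)→88800, (B,nl)→100280, (D,nl)→244520; best=6600 via (B,hash)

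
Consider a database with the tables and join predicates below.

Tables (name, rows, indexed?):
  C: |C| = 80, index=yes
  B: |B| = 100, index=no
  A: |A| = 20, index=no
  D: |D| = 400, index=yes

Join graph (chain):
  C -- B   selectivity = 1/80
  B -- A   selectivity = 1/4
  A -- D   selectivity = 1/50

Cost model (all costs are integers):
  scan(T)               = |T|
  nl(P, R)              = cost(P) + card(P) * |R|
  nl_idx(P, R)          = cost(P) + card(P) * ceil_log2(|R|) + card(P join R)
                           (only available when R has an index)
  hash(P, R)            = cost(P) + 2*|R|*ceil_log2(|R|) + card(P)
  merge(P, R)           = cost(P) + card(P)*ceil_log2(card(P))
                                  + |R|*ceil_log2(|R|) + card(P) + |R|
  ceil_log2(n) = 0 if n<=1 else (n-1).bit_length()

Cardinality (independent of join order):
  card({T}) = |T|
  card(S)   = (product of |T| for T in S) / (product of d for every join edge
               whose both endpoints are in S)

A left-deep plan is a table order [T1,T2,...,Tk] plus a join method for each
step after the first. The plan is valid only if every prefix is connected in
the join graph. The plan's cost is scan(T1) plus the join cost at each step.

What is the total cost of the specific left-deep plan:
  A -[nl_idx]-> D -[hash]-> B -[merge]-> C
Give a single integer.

step 1: scan A: cost=20, card=20
step 2: join D via nl_idx
    card(P join D) = 20*400/(50) = 160
    cost = 20 + 20*9 + 160 = 360
step 3: join B via hash
    card(P join B) = 160*100/(4) = 4000
    cost = 360 + 2*100*7 + 160 = 1920
step 4: join C via merge
    card(P join C) = 4000*80/(80) = 4000
    cost = 1920 + 4000*12 + 80*7 + 4000 + 80 = 54560

54560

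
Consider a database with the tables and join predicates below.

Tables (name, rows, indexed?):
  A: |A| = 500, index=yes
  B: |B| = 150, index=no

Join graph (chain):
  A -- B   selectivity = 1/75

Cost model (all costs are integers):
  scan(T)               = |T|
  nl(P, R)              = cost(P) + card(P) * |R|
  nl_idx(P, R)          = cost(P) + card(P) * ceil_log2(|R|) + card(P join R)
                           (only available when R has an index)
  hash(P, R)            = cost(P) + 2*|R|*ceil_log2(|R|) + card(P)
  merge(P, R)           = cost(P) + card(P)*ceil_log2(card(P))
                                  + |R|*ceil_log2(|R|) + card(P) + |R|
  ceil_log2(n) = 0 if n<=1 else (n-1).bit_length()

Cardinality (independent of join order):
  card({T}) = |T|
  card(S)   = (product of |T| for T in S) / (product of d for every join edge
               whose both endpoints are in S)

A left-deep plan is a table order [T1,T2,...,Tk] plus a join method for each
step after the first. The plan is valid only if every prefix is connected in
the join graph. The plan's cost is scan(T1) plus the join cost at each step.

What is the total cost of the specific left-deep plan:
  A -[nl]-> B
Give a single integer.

75500

step 1: scan A: cost=500, card=500
step 2: join B via nl
    card(P join B) = 500*150/(75) = 1000
    cost = 500 + 500*150 = 75500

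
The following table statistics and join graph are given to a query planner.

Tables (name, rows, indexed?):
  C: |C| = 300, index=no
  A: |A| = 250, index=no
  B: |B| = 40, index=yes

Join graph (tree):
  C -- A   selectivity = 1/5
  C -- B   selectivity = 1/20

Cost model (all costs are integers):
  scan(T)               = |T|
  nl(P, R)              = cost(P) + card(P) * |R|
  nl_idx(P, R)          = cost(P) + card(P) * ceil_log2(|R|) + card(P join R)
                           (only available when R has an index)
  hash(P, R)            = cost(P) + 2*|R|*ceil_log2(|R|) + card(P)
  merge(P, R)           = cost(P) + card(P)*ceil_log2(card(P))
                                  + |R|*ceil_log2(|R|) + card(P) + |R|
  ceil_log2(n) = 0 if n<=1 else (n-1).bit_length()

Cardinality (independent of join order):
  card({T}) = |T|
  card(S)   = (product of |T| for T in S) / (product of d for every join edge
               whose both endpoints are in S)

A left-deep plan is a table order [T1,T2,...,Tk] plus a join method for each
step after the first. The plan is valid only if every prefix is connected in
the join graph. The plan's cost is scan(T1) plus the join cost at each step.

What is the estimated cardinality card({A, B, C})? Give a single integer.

30000

Tables in S: A(250), B(40), C(300)
Edges inside S: C-A(d=5), C-B(d=20)
numerator = 250 * 40 * 300 = 3000000
denominator = 5 * 20 = 100
card(S) = 3000000 / 100 = 30000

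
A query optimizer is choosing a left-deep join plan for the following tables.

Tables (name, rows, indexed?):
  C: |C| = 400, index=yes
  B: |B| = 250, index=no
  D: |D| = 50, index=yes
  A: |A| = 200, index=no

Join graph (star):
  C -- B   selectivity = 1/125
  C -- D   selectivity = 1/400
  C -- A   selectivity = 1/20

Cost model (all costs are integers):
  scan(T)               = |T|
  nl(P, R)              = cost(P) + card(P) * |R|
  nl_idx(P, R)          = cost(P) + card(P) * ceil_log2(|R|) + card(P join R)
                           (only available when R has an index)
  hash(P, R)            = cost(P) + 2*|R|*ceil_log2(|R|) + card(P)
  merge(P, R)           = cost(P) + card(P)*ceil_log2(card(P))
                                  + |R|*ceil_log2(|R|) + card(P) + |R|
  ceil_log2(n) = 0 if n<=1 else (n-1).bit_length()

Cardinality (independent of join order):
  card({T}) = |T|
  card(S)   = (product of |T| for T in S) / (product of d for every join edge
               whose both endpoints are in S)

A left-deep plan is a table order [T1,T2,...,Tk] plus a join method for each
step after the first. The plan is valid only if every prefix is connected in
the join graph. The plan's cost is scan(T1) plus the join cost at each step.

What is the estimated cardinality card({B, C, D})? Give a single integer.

100

Tables in S: B(250), C(400), D(50)
Edges inside S: C-B(d=125), C-D(d=400)
numerator = 250 * 400 * 50 = 5000000
denominator = 125 * 400 = 50000
card(S) = 5000000 / 50000 = 100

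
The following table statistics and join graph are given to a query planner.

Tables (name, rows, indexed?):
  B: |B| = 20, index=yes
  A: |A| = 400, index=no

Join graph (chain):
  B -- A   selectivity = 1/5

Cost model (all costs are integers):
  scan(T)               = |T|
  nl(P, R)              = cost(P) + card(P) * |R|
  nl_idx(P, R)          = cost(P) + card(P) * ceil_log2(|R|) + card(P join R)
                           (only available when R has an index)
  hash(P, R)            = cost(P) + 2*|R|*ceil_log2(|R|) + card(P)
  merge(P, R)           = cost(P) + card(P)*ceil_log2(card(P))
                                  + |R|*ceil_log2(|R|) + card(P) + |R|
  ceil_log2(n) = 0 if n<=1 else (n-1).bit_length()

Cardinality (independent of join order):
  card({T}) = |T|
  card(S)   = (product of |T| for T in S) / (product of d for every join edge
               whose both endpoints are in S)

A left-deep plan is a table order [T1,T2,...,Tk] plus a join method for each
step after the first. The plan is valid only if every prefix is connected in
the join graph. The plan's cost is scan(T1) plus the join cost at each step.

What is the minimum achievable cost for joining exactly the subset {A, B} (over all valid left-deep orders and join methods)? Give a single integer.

Selinger DP over subsets of {A,B}:
  {B}: scan cost=20, card=20
  {A}: scan cost=400, card=400
  {AB}: card=1600; try (B,hash)→1000, (B,nl_idx)→4000, (A,merge)→4140, (B,merge)→4520, (A,hash)→7240, (A,nl)→8020 …(+1); best=1000 via (B,hash)

1000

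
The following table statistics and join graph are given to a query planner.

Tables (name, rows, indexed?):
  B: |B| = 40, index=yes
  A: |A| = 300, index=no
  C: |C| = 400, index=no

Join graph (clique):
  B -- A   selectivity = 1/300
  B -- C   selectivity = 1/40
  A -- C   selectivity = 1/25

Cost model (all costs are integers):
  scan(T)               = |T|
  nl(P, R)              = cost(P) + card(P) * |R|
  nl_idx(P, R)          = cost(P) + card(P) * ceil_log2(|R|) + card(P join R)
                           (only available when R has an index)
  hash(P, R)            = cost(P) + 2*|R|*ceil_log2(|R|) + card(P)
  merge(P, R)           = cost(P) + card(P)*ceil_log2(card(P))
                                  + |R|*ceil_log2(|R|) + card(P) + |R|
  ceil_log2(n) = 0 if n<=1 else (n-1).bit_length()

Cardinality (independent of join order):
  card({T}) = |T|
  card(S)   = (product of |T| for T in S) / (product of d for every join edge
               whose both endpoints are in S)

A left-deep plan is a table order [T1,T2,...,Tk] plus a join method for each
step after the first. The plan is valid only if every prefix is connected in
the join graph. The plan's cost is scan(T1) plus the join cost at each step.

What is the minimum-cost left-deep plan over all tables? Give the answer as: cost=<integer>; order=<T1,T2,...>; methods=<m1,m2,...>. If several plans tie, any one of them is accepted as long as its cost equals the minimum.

Selinger DP (subsets sized 1..n):
  {B}: scan cost=40, card=40
  {A}: scan cost=300, card=300
  {C}: scan cost=400, card=400
  {AB}: card=40; try (B,hash)→1080, (B,nl_idx)→2140, (A,merge)→3320, (B,merge)→3580, (A,hash)→5480, (A,nl)→12040 …(+1); best=1080 via (B,hash)
  {BC}: card=400; try (B,hash)→1280, (B,nl_idx)→3200, (C,merge)→4320, (B,merge)→4680, (C,hash)→7280, (C,nl)→16040 …(+1); best=1280 via (B,hash)
  {AC}: card=4800; try (A,hash)→6200, (C,merge)→7300, (A,merge)→7400, (C,hash)→7800, (C,nl)→120300, (A,nl)→120400; best=6200 via (A,hash)
  {ABC}: card=16; try (C,merge)→5360, (A,hash)→7080, (A,merge)→8280, (C,hash)→8320, (B,hash)→11480, (C,nl)→17080 …(+4); best=5360 via (C,merge)

cost=5360; order=A,B,C; methods=hash,merge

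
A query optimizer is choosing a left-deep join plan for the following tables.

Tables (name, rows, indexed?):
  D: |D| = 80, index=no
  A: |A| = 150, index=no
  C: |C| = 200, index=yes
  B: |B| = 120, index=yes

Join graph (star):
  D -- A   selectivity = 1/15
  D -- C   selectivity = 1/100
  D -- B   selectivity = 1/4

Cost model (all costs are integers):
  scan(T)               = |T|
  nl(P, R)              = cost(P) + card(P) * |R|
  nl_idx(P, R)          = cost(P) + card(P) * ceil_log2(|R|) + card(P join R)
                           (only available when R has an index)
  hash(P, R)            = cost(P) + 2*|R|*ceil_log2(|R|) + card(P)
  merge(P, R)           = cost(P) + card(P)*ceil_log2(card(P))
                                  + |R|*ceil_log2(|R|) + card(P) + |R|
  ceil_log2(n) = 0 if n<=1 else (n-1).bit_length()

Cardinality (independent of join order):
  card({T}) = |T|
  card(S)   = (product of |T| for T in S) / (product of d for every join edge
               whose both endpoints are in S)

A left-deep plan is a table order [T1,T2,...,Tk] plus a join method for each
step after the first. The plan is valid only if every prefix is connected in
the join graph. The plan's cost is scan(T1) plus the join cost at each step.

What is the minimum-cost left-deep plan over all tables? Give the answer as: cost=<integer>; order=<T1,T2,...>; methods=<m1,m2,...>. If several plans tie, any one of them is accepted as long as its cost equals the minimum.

Selinger DP (subsets sized 1..n):
  {D}: scan cost=80, card=80
  {A}: scan cost=150, card=150
  {C}: scan cost=200, card=200
  {B}: scan cost=120, card=120
  {AD}: card=800; try (D,hash)→1420, (A,merge)→2070, (D,merge)→2140, (A,hash)→2560, (A,nl)→12080, (D,nl)→12150; best=1420 via (D,hash)
  {CD}: card=160; try (C,nl_idx)→880, (D,hash)→1520, (C,merge)→2520, (D,merge)→2640, (C,hash)→3360, (C,nl)→16080 …(+1); best=880 via (C,nl_idx)
  {BD}: card=2400; try (D,hash)→1360, (B,merge)→1680, (D,merge)→1720, (B,hash)→1840, (B,nl_idx)→3040, (B,nl)→9680 …(+1); best=1360 via (D,hash)
  {ACD}: card=1600; try (A,hash)→3440, (A,merge)→3670, (C,hash)→5420, (C,nl_idx)→9420, (C,merge)→12020, (A,nl)→24880 …(+1); best=3440 via (A,hash)
  {ABD}: card=24000; try (B,hash)→3900, (A,hash)→6160, (B,merge)→11180, (B,nl_idx)→31020, (A,merge)→33910, (B,nl)→97420 …(+1); best=3900 via (B,hash)
  {BCD}: card=4800; try (B,hash)→2720, (B,merge)→3280, (B,nl_idx)→6800, (C,hash)→6960, (B,nl)→20080, (C,nl_idx)→25360 …(+2); best=2720 via (B,hash)
  {ABCD}: card=48000; try (B,hash)→6720, (A,hash)→9920, (B,merge)→23600, (C,hash)→31100, (B,nl_idx)→62640, (A,merge)→71270 …(+5); best=6720 via (B,hash)

cost=6720; order=D,C,A,B; methods=nl_idx,hash,hash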